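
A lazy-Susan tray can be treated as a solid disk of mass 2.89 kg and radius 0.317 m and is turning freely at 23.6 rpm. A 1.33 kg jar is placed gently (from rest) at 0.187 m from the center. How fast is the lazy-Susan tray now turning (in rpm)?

No external torque acts about the center; L_before = L_after.
I_p = ½(2.89)(0.317)² = 0.1452 kg·m².
Added inertia Σmr² = (1.33)(0.187)² = 0.04651 kg·m²; I_f = 0.1452 + 0.04651 = 0.1917 kg·m².
ω_f = I_p ω_i / I_f = (0.1452)(23.6) / 0.1917 = 17.87 rpm.

ω_f ≈ 17.9 rpm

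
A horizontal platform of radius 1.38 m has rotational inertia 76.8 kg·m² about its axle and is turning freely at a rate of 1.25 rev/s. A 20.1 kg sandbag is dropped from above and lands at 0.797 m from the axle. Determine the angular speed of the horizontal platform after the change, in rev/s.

The added mass arrives with no angular momentum about the axle, and any external torque about the axle is negligible, so the system's angular momentum is conserved.
Added inertia Σmr² = (20.1)(0.797)² = 12.77 kg·m²; I_f = 76.80 + 12.77 = 89.57 kg·m².
ω_f = I_p ω_i / I_f = (76.80)(1.25) / 89.57 = 1.072 rev/s.

ω_f ≈ 1.07 rev/s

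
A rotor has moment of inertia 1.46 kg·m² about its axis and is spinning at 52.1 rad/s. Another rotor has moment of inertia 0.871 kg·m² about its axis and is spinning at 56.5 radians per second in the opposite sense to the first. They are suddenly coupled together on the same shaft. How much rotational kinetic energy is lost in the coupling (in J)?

ΔKE lost ≈ 3220 J

The coupling torques are internal; angular momentum about the shared axis is conserved.
Taking A's sense as positive: L = (1.460)(52.1) − (0.8710)(56.5) = 26.85 kg·m²·rad/s.
Combined I = 1.460 + 0.8710 = 2.331 kg·m².
ω_f = L / I = 26.85 / 2.331 = 11.52 rad/s.
KE_i = ½ΣIω² = 3372 J; KE_f = ½(2.331)(11.52)² = 154.7 J.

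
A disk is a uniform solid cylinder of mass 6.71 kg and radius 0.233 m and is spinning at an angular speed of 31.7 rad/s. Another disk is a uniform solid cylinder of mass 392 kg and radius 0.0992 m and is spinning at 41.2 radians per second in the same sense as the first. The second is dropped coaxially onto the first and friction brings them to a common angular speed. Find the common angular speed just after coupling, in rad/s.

The coupling torques are internal; angular momentum about the shared axis is conserved.
Moments of inertia: I_A = ½(6.71)(0.233)² = 0.1821 kg·m²; I_B = ½(392)(0.0992)² = 1.929 kg·m².
Taking A's sense as positive: L = (0.1821)(31.7) + (1.929)(41.2) = 85.24 kg·m²·rad/s.
Combined I = 0.1821 + 1.929 = 2.111 kg·m².
ω_f = L / I = 85.24 / 2.111 = 40.38 rad/s.

|ω_f| ≈ 40.4 rad/s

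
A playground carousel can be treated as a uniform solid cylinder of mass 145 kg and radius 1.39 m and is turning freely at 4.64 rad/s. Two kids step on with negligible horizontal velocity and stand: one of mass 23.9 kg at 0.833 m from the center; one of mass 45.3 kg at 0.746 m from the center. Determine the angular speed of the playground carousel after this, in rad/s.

No external torque acts about the center; L_before = L_after.
I_p = ½(145)(1.39)² = 140.1 kg·m².
Added inertia Σmr² = (23.9)(0.833)² + (45.3)(0.746)² = 41.79 kg·m²; I_f = 140.1 + 41.79 = 181.9 kg·m².
ω_f = I_p ω_i / I_f = (140.1)(4.64) / 181.9 = 3.574 rad/s.

ω_f ≈ 3.57 rad/s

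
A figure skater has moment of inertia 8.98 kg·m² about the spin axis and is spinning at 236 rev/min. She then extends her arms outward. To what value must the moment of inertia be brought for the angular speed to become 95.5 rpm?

I₂ ≈ 22.2 kg·m²

No external torque acts about the spin axis, so angular momentum is conserved.
I₂ = I₁ω₁ / ω₂ = (8.98)(236) / (95.5) = 22.19 kg·m².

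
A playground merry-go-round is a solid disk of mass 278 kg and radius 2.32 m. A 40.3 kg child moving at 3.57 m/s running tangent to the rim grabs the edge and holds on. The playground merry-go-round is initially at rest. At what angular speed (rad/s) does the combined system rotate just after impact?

|ω_f| ≈ 0.346 rad/s

About the axle the impulsive forces during the collision are internal, so angular momentum about that axis is conserved.
I_p = ½(278)(2.32)² = 748.2 kg·m². Taking the sense of the child's angular momentum as positive, L_{child} = m v R = (40.3)(3.57)(2.32) = 333.8 kg·m²/s.
L_i = 0 + 333.8 = 333.8 kg·m²/s.
After sticking, I_f = I_p + m R² = 748.2 + (40.3)(2.32)² = 965.1 kg·m².
ω_f = L_i / I_f = 333.8 / 965.1 = 0.3459 rad/s.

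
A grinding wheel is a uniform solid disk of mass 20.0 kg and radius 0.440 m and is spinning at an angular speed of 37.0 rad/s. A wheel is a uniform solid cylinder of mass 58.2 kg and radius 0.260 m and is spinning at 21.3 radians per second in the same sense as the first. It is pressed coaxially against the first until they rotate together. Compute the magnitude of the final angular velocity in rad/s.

|ω_f| ≈ 29.1 rad/s

The coupling torques are internal; angular momentum about the shared axis is conserved.
Moments of inertia: I_A = ½(20.0)(0.440)² = 1.936 kg·m²; I_B = ½(58.2)(0.260)² = 1.967 kg·m².
Taking A's sense as positive: L = (1.936)(37.0) + (1.967)(21.3) = 113.5 kg·m²·rad/s.
Combined I = 1.936 + 1.967 = 3.903 kg·m².
ω_f = L / I = 113.5 / 3.903 = 29.09 rad/s.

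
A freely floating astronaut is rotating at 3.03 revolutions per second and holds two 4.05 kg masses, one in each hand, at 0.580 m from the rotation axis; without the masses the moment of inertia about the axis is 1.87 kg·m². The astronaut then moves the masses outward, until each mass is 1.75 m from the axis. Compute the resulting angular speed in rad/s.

No external torque acts about the spin axis, so angular momentum is conserved.
I₁ = 1.87 + 2(4.05)(0.580)² = 4.595 kg·m²; I₂ = 1.87 + 2(4.05)(1.75)² = 26.68 kg·m².
ω₂ = I₁ω₁ / I₂ = (4.595)(3.03 rev/s) / (26.68) = 0.5219 rev/s = 3.279 rad/s.

ω₂ ≈ 3.28 rad/s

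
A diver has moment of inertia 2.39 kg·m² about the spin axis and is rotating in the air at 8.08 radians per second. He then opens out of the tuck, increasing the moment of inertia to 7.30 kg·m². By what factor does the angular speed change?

ω₂/ω₁ ≈ 0.327

No external torque acts about the spin axis, so angular momentum is conserved.
ω₂/ω₁ = I₁/I₂ = 2.390 / 7.300 = 0.3274.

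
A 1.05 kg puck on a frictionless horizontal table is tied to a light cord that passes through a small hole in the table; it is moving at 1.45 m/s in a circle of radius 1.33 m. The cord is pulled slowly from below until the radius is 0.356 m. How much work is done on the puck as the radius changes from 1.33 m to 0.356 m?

Central (radial) force ⇒ zero torque about the center ⇒ m v r is constant.
v₂ = v₁ r₁ / r₂ = (1.45)(1.33) / (0.356) = 5.417 m/s.
W = ΔKE = ½m(v₂² − v₁²) = 14.30 J.

W ≈ 14.3 J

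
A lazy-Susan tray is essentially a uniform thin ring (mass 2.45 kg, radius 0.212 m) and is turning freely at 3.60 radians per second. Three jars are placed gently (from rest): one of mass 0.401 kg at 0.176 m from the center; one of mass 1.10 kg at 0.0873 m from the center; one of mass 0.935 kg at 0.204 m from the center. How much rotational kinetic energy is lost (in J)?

No external torque acts about the center; L_before = L_after.
I_p = (2.45)(0.212)² = 0.1101 kg·m².
Added inertia Σmr² = (0.401)(0.176)² + (1.10)(0.0873)² + (0.935)(0.204)² = 0.05972 kg·m²; I_f = 0.1101 + 0.05972 = 0.1698 kg·m².
ω_f = I_p ω_i / I_f = (0.1101)(3.60) / 0.1698 = 2.334 rad/s.
KE_i = ½(0.1101)(3.600 rad/s)² = 0.7135 J; KE_f = ½(0.1698)(2.334)² = 0.4626 J.

energy lost ≈ 0.251 J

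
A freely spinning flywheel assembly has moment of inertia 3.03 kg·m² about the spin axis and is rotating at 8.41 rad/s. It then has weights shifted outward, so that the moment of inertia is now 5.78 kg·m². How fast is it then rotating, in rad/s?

ω₂ ≈ 4.41 rad/s

Angular momentum about the spin axis is conserved since the torque about it is zero.
ω₂ = I₁ω₁ / I₂ = (3.030)(8.41 rad/s) / (5.780) = 4.409 rad/s.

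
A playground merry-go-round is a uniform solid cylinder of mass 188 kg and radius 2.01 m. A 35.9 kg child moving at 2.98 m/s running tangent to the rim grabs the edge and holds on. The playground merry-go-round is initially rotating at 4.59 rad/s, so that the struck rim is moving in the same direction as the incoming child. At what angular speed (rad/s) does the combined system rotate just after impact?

|ω_f| ≈ 3.73 rad/s

About the axle the impulsive forces during the collision are internal, so angular momentum about that axis is conserved.
I_p = ½(188)(2.01)² = 379.8 kg·m². Taking the sense of the child's angular momentum as positive, L_{child} = m v R = (35.9)(2.98)(2.01) = 215.0 kg·m²/s.
L_i = +I_p ω_p + m v R = +(379.8)(4.59) + 215.0 = 1958 kg·m²/s.
After sticking, I_f = I_p + m R² = 379.8 + (35.9)(2.01)² = 524.8 kg·m².
ω_f = L_i / I_f = 1958 / 524.8 = 3.731 rad/s.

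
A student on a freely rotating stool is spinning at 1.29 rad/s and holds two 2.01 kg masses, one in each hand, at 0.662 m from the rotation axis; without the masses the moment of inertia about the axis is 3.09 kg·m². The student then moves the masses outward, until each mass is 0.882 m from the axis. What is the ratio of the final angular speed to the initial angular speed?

With no external torque about the axis, L is conserved: I₁ω₁ = I₂ω₂.
I₁ = 3.09 + 2(2.01)(0.662)² = 4.852 kg·m²; I₂ = 3.09 + 2(2.01)(0.882)² = 6.217 kg·m².
ω₂/ω₁ = I₁/I₂ = 4.852 / 6.217 = 0.7804.

ω₂/ω₁ ≈ 0.780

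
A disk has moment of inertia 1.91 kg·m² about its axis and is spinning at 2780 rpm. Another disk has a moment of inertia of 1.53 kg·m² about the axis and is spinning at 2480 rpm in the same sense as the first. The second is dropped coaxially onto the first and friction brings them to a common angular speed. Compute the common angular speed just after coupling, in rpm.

The coupling torques are internal; angular momentum about the shared axis is conserved.
Taking A's sense as positive: L = (1.910)(2780) + (1.530)(2480) = 9104 kg·m²·rpm.
Combined I = 1.910 + 1.530 = 3.440 kg·m².
ω_f = L / I = 9104 / 3.440 = 2647 rpm.

|ω_f| ≈ 2650 rpm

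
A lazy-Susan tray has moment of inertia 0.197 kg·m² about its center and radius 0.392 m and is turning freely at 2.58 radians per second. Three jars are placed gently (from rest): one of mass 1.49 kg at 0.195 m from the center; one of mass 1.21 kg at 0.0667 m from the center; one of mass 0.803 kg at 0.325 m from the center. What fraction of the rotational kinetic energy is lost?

fraction ≈ 0.427

The added mass arrives with no angular momentum about the center, and any external torque about the center is negligible, so the system's angular momentum is conserved.
Added inertia Σmr² = (1.49)(0.195)² + (1.21)(0.0667)² + (0.803)(0.325)² = 0.1469 kg·m²; I_f = 0.1970 + 0.1469 = 0.3439 kg·m².
ω_f = I_p ω_i / I_f = (0.1970)(2.58) / 0.3439 = 1.478 rad/s.
KE_i = ½(0.1970)(2.580 rad/s)² = 0.6557 J; KE_f = ½(0.3439)(1.478)² = 0.3756 J.
Fraction lost = 0.4271.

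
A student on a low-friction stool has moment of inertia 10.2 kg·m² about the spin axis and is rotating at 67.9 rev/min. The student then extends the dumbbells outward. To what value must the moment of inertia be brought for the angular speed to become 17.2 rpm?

I₂ ≈ 40.3 kg·m²

Angular momentum about the spin axis is conserved since the torque about it is zero.
I₂ = I₁ω₁ / ω₂ = (10.2)(67.9) / (17.2) = 40.27 kg·m².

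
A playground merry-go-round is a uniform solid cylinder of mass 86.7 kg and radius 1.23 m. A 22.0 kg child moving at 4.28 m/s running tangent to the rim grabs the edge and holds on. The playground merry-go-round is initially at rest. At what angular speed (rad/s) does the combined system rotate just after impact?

|ω_f| ≈ 1.17 rad/s

The axle reaction passes through the axle and exerts no torque about it; angular momentum about the axle is conserved through the impact.
I_p = ½(86.7)(1.23)² = 65.58 kg·m². Taking the sense of the child's angular momentum as positive, L_{child} = m v R = (22.0)(4.28)(1.23) = 115.8 kg·m²/s.
L_i = 0 + 115.8 = 115.8 kg·m²/s.
After sticking, I_f = I_p + m R² = 65.58 + (22.0)(1.23)² = 98.87 kg·m².
ω_f = L_i / I_f = 115.8 / 98.87 = 1.171 rad/s.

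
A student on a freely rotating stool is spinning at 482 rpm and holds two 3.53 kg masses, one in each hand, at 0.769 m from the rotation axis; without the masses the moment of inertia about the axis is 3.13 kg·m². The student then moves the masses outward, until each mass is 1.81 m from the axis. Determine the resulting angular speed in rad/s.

ω₂ ≈ 14.0 rad/s

Angular momentum about the spin axis is conserved since the torque about it is zero.
I₁ = 3.13 + 2(3.53)(0.769)² = 7.305 kg·m²; I₂ = 3.13 + 2(3.53)(1.81)² = 26.26 kg·m².
ω₂ = I₁ω₁ / I₂ = (7.305)(482 rpm) / (26.26) = 134.1 rpm = 14.04 rad/s.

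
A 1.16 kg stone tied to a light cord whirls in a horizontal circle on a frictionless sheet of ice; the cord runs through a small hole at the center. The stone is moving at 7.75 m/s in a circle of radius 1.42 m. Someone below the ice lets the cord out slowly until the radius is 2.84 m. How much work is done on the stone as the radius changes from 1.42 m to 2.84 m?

W ≈ -26.1 J

Central (radial) force ⇒ zero torque about the center ⇒ m v r is constant.
v₂ = v₁ r₁ / r₂ = (7.75)(1.42) / (2.84) = 3.875 m/s.
W = ΔKE = ½m(v₂² − v₁²) = -26.13 J.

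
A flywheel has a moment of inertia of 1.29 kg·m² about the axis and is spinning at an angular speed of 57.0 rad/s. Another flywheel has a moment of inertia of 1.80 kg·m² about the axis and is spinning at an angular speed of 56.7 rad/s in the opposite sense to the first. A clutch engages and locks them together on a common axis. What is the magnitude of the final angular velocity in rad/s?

|ω_f| ≈ 9.23 rad/s

No external torque acts about the common axis, so total angular momentum is conserved.
Taking A's sense as positive: L = (1.290)(57.0) − (1.800)(56.7) = -28.53 kg·m²·rad/s.
Combined I = 1.290 + 1.800 = 3.090 kg·m².
ω_f = L / I = -28.53 / 3.090 = -9.233 rad/s.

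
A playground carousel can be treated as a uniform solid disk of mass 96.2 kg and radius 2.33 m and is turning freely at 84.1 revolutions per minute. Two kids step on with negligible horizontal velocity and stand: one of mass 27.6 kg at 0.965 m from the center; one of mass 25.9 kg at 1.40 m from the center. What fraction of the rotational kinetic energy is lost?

No external torque acts about the center; L_before = L_after.
I_p = ½(96.2)(2.33)² = 261.1 kg·m².
Added inertia Σmr² = (27.6)(0.965)² + (25.9)(1.40)² = 76.47 kg·m²; I_f = 261.1 + 76.47 = 337.6 kg·m².
ω_f = I_p ω_i / I_f = (261.1)(84.1) / 337.6 = 65.05 rpm.
KE_i = ½(261.1)(8.807 rad/s)² = 10130 J; KE_f = ½(337.6)(6.812)² = 7833 J.
Fraction lost = 0.2265.

fraction ≈ 0.227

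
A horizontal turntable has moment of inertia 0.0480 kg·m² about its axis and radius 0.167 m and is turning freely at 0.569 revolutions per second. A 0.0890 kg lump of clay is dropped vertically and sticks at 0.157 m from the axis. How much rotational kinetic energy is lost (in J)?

energy lost ≈ 0.0134 J

The added mass arrives with no angular momentum about the axis, and any external torque about the axis is negligible, so the system's angular momentum is conserved.
Added inertia Σmr² = (0.0890)(0.157)² = 0.002194 kg·m²; I_f = 0.04800 + 0.002194 = 0.05019 kg·m².
ω_f = I_p ω_i / I_f = (0.04800)(0.569) / 0.05019 = 0.5441 rev/s.
KE_i = ½(0.04800)(3.575 rad/s)² = 0.3068 J; KE_f = ½(0.05019)(3.419)² = 0.2934 J.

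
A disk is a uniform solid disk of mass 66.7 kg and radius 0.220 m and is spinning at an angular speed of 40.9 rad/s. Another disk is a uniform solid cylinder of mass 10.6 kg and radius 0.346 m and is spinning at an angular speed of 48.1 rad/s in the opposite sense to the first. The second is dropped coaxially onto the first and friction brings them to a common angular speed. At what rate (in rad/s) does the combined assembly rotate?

The coupling torques are internal; angular momentum about the shared axis is conserved.
Moments of inertia: I_A = ½(66.7)(0.220)² = 1.614 kg·m²; I_B = ½(10.6)(0.346)² = 0.6345 kg·m².
Taking A's sense as positive: L = (1.614)(40.9) − (0.6345)(48.1) = 35.50 kg·m²·rad/s.
Combined I = 1.614 + 0.6345 = 2.249 kg·m².
ω_f = L / I = 35.50 / 2.249 = 15.79 rad/s.

|ω_f| ≈ 15.8 rad/s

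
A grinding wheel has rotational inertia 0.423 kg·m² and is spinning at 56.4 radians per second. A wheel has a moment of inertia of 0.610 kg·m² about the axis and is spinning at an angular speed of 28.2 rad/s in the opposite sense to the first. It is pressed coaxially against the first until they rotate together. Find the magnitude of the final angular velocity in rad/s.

No external torque acts about the common axis, so total angular momentum is conserved.
Taking A's sense as positive: L = (0.4230)(56.4) − (0.6100)(28.2) = 6.655 kg·m²·rad/s.
Combined I = 0.4230 + 0.6100 = 1.033 kg·m².
ω_f = L / I = 6.655 / 1.033 = 6.443 rad/s.

|ω_f| ≈ 6.44 rad/s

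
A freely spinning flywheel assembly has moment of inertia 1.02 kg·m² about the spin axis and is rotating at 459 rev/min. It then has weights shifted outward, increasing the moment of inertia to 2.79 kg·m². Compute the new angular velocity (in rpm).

With no external torque about the axis, L is conserved: I₁ω₁ = I₂ω₂.
ω₂ = I₁ω₁ / I₂ = (1.020)(459 rpm) / (2.790) = 167.8 rpm.

ω₂ ≈ 168 rpm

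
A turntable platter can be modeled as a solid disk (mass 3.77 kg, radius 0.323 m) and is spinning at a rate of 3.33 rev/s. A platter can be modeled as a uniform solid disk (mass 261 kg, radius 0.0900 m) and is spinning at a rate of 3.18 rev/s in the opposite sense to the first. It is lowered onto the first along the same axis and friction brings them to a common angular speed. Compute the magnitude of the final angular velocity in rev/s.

|ω_f| ≈ 2.16 rev/s

No external torque acts about the common axis, so total angular momentum is conserved.
Moments of inertia: I_A = ½(3.77)(0.323)² = 0.1967 kg·m²; I_B = ½(261)(0.0900)² = 1.057 kg·m².
Taking A's sense as positive: L = (0.1967)(3.33) − (1.057)(3.18) = -2.707 kg·m²·rev/s.
Combined I = 0.1967 + 1.057 = 1.254 kg·m².
ω_f = L / I = -2.707 / 1.254 = -2.159 rev/s.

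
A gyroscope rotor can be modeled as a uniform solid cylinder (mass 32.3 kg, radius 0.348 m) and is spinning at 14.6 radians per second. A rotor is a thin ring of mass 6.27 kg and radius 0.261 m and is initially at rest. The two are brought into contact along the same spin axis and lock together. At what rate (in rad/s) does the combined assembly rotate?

The coupling torques are internal; angular momentum about the shared axis is conserved.
Moments of inertia: I_A = ½(32.3)(0.348)² = 1.956 kg·m²; I_B = (6.27)(0.261)² = 0.4271 kg·m².
Taking A's sense as positive: L = (1.956)(14.6) = 28.56 kg·m²·rad/s.
Combined I = 1.956 + 0.4271 = 2.383 kg·m².
ω_f = L / I = 28.56 / 2.383 = 11.98 rad/s.

|ω_f| ≈ 12.0 rad/s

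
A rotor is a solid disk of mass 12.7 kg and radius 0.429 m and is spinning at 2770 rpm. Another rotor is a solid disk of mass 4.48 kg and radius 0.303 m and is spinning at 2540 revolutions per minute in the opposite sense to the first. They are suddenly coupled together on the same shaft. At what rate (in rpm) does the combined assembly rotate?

|ω_f| ≈ 1980 rpm

The coupling torques are internal; angular momentum about the shared axis is conserved.
Moments of inertia: I_A = ½(12.7)(0.429)² = 1.169 kg·m²; I_B = ½(4.48)(0.303)² = 0.2057 kg·m².
Taking A's sense as positive: L = (1.169)(2770) − (0.2057)(2540) = 2715 kg·m²·rpm.
Combined I = 1.169 + 0.2057 = 1.374 kg·m².
ω_f = L / I = 2715 / 1.374 = 1975 rpm.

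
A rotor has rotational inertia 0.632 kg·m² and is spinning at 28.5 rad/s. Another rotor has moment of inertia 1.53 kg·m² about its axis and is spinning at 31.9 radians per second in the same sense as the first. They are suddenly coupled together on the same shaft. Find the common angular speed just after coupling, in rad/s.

The coupling torques are internal; angular momentum about the shared axis is conserved.
Taking A's sense as positive: L = (0.6320)(28.5) + (1.530)(31.9) = 66.82 kg·m²·rad/s.
Combined I = 0.6320 + 1.530 = 2.162 kg·m².
ω_f = L / I = 66.82 / 2.162 = 30.91 rad/s.

|ω_f| ≈ 30.9 rad/s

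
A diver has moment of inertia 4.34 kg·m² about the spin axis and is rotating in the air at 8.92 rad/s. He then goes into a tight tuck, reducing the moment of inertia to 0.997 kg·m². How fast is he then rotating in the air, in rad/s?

ω₂ ≈ 38.8 rad/s

With no external torque about the axis, L is conserved: I₁ω₁ = I₂ω₂.
ω₂ = I₁ω₁ / I₂ = (4.340)(8.92 rad/s) / (0.9970) = 38.83 rad/s.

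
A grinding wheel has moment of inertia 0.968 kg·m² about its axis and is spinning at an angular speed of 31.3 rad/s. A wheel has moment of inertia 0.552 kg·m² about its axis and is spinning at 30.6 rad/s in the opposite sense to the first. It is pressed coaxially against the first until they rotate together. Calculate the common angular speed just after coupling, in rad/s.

|ω_f| ≈ 8.82 rad/s

The coupling torques are internal; angular momentum about the shared axis is conserved.
Taking A's sense as positive: L = (0.9680)(31.3) − (0.5520)(30.6) = 13.41 kg·m²·rad/s.
Combined I = 0.9680 + 0.5520 = 1.520 kg·m².
ω_f = L / I = 13.41 / 1.520 = 8.821 rad/s.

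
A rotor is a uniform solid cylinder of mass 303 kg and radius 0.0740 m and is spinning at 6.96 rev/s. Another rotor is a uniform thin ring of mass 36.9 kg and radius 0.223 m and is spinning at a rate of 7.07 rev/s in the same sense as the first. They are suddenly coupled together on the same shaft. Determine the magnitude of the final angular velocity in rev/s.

No external torque acts about the common axis, so total angular momentum is conserved.
Moments of inertia: I_A = ½(303)(0.0740)² = 0.8296 kg·m²; I_B = (36.9)(0.223)² = 1.835 kg·m².
Taking A's sense as positive: L = (0.8296)(6.96) + (1.835)(7.07) = 18.75 kg·m²·rev/s.
Combined I = 0.8296 + 1.835 = 2.665 kg·m².
ω_f = L / I = 18.75 / 2.665 = 7.036 rev/s.

|ω_f| ≈ 7.04 rev/s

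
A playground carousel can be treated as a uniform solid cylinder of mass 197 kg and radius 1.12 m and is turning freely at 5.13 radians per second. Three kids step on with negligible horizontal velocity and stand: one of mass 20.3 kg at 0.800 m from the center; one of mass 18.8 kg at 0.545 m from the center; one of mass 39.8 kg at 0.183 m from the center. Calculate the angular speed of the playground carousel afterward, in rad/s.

The added mass arrives with no angular momentum about the center, and any external torque about the center is negligible, so the system's angular momentum is conserved.
I_p = ½(197)(1.12)² = 123.6 kg·m².
Added inertia Σmr² = (20.3)(0.800)² + (18.8)(0.545)² + (39.8)(0.183)² = 19.91 kg·m²; I_f = 123.6 + 19.91 = 143.5 kg·m².
ω_f = I_p ω_i / I_f = (123.6)(5.13) / 143.5 = 4.418 rad/s.

ω_f ≈ 4.42 rad/s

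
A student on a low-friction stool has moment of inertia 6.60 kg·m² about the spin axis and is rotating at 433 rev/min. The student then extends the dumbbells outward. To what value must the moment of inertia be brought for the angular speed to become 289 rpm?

Angular momentum about the spin axis is conserved since the torque about it is zero.
I₂ = I₁ω₁ / ω₂ = (6.60)(433) / (289) = 9.889 kg·m².

I₂ ≈ 9.89 kg·m²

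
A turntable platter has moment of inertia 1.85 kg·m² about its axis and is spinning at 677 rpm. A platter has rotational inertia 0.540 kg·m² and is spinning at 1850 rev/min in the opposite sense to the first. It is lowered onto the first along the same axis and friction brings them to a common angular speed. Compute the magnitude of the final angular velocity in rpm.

|ω_f| ≈ 106 rpm

The coupling torques are internal; angular momentum about the shared axis is conserved.
Taking A's sense as positive: L = (1.850)(677) − (0.5400)(1850) = 253.5 kg·m²·rpm.
Combined I = 1.850 + 0.5400 = 2.390 kg·m².
ω_f = L / I = 253.5 / 2.390 = 106.0 rpm.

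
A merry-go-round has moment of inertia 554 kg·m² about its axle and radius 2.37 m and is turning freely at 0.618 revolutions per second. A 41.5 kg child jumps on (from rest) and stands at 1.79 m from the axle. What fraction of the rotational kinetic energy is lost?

No external torque acts about the axle; L_before = L_after.
Added inertia Σmr² = (41.5)(1.79)² = 133.0 kg·m²; I_f = 554.0 + 133.0 = 687.0 kg·m².
ω_f = I_p ω_i / I_f = (554.0)(0.618) / 687.0 = 0.4984 rev/s.
KE_i = ½(554.0)(3.883 rad/s)² = 4177 J; KE_f = ½(687.0)(3.131)² = 3368 J.
Fraction lost = 0.1936.

fraction ≈ 0.194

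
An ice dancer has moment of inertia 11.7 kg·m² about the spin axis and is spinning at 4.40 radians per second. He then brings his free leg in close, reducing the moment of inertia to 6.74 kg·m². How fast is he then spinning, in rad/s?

With no external torque about the axis, L is conserved: I₁ω₁ = I₂ω₂.
ω₂ = I₁ω₁ / I₂ = (11.70)(4.40 rad/s) / (6.740) = 7.638 rad/s.

ω₂ ≈ 7.64 rad/s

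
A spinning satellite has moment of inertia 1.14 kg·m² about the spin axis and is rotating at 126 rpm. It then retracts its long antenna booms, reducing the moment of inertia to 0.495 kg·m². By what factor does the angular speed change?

Angular momentum about the spin axis is conserved since the torque about it is zero.
ω₂/ω₁ = I₁/I₂ = 1.140 / 0.4950 = 2.303.

ω₂/ω₁ ≈ 2.30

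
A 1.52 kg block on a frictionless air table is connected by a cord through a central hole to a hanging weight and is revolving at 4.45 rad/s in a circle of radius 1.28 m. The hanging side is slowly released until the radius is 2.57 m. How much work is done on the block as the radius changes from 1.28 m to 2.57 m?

W ≈ -18.5 J

No torque about the axis ⇒ m r₁² ω₁ = m r₂² ω₂.
ω₂ = ω₁ (r₁/r₂)² = (4.45)(1.28/2.57)² = 1.104 rad/s.
W = ΔKE = ½m(v₂² − v₁²) = -18.54 J.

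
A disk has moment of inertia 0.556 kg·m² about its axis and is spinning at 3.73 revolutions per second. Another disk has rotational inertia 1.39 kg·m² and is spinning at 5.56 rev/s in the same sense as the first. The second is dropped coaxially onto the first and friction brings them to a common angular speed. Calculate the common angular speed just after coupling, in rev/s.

|ω_f| ≈ 5.04 rev/s

No external torque acts about the common axis, so total angular momentum is conserved.
Taking A's sense as positive: L = (0.5560)(3.73) + (1.390)(5.56) = 9.802 kg·m²·rev/s.
Combined I = 0.5560 + 1.390 = 1.946 kg·m².
ω_f = L / I = 9.802 / 1.946 = 5.037 rev/s.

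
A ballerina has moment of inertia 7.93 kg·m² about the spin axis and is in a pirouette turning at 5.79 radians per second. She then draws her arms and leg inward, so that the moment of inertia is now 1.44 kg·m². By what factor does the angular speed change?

No external torque acts about the spin axis, so angular momentum is conserved.
ω₂/ω₁ = I₁/I₂ = 7.930 / 1.440 = 5.507.

ω₂/ω₁ ≈ 5.51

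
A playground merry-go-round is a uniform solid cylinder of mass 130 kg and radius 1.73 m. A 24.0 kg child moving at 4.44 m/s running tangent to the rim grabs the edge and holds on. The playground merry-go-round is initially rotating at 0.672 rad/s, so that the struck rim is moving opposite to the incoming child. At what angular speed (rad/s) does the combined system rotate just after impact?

About the axle the impulsive forces during the collision are internal, so angular momentum about that axis is conserved.
I_p = ½(130)(1.73)² = 194.5 kg·m². Taking the sense of the child's angular momentum as positive, L_{child} = m v R = (24.0)(4.44)(1.73) = 184.3 kg·m²/s.
L_i = −I_p ω_p + m v R = −(194.5)(0.672) + 184.3 = 53.62 kg·m²/s.
After sticking, I_f = I_p + m R² = 194.5 + (24.0)(1.73)² = 266.4 kg·m².
ω_f = L_i / I_f = 53.62 / 266.4 = 0.2013 rad/s.

|ω_f| ≈ 0.201 rad/s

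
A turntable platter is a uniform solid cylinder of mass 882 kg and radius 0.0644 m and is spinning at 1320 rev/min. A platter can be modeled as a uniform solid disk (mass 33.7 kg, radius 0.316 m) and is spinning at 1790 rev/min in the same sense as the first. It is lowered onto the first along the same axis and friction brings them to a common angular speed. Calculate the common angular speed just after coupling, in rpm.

The coupling torques are internal; angular momentum about the shared axis is conserved.
Moments of inertia: I_A = ½(882)(0.0644)² = 1.829 kg·m²; I_B = ½(33.7)(0.316)² = 1.683 kg·m².
Taking A's sense as positive: L = (1.829)(1320) + (1.683)(1790) = 5426 kg·m²·rpm.
Combined I = 1.829 + 1.683 = 3.512 kg·m².
ω_f = L / I = 5426 / 3.512 = 1545 rpm.

|ω_f| ≈ 1550 rpm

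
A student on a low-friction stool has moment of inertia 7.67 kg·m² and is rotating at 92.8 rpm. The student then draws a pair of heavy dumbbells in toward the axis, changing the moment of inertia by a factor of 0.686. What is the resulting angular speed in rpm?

ω₂ ≈ 135 rpm

No external torque acts about the spin axis, so angular momentum is conserved.
I₂ = 0.686 × 7.67 = 5.262 kg·m².
ω₂ = I₁ω₁ / I₂ = (7.670)(92.8 rpm) / (5.262) = 135.3 rpm.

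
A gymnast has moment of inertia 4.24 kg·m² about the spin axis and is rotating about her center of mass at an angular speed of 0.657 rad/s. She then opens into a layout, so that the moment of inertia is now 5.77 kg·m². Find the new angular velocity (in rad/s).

Angular momentum about the spin axis is conserved since the torque about it is zero.
ω₂ = I₁ω₁ / I₂ = (4.240)(0.657 rad/s) / (5.770) = 0.4828 rad/s.

ω₂ ≈ 0.483 rad/s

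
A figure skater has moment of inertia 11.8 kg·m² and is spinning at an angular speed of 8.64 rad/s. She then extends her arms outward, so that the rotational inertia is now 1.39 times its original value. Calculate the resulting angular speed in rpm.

Angular momentum about the spin axis is conserved since the torque about it is zero.
I₂ = 1.39 × 11.8 = 16.40 kg·m².
ω₂ = I₁ω₁ / I₂ = (11.80)(8.64 rad/s) / (16.40) = 6.216 rad/s = 59.36 rpm.

ω₂ ≈ 59.4 rpm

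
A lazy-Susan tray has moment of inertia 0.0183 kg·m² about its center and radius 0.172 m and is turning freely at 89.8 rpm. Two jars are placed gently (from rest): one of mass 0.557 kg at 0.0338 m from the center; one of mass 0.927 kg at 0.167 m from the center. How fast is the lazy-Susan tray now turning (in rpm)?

ω_f ≈ 36.7 rpm

The added mass arrives with no angular momentum about the center, and any external torque about the center is negligible, so the system's angular momentum is conserved.
Added inertia Σmr² = (0.557)(0.0338)² + (0.927)(0.167)² = 0.02649 kg·m²; I_f = 0.01830 + 0.02649 = 0.04479 kg·m².
ω_f = I_p ω_i / I_f = (0.01830)(89.8) / 0.04479 = 36.69 rpm.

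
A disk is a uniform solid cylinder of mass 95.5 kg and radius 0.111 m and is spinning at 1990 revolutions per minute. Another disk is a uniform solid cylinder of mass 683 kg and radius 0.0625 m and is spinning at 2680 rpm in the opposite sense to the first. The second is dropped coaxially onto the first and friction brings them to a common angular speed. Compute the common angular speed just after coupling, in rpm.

|ω_f| ≈ 1250 rpm

The coupling torques are internal; angular momentum about the shared axis is conserved.
Moments of inertia: I_A = ½(95.5)(0.111)² = 0.5883 kg·m²; I_B = ½(683)(0.0625)² = 1.334 kg·m².
Taking A's sense as positive: L = (0.5883)(1990) − (1.334)(2680) = -2404 kg·m²·rpm.
Combined I = 0.5883 + 1.334 = 1.922 kg·m².
ω_f = L / I = -2404 / 1.922 = -1251 rpm.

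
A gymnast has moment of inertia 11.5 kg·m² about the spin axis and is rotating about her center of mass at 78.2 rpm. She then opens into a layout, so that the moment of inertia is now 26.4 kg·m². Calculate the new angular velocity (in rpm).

ω₂ ≈ 34.1 rpm

Angular momentum about the spin axis is conserved since the torque about it is zero.
ω₂ = I₁ω₁ / I₂ = (11.50)(78.2 rpm) / (26.40) = 34.06 rpm.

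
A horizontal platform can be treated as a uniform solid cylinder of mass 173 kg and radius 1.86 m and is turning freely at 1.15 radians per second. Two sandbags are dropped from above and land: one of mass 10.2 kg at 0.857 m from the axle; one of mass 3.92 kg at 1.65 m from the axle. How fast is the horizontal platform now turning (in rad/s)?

No external torque acts about the axle; L_before = L_after.
I_p = ½(173)(1.86)² = 299.3 kg·m².
Added inertia Σmr² = (10.2)(0.857)² + (3.92)(1.65)² = 18.16 kg·m²; I_f = 299.3 + 18.16 = 317.4 kg·m².
ω_f = I_p ω_i / I_f = (299.3)(1.15) / 317.4 = 1.084 rad/s.

ω_f ≈ 1.08 rad/s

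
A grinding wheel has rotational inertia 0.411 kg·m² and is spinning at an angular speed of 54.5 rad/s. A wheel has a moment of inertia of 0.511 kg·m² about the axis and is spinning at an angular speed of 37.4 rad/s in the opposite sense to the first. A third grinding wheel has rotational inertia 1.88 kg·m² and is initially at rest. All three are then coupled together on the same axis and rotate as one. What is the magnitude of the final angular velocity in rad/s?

|ω_f| ≈ 1.17 rad/s

No external torque acts about the common axis, so total angular momentum is conserved.
Taking A's sense as positive: L = (0.4110)(54.5) − (0.5110)(37.4) = 3.288 kg·m²·rad/s.
Combined I = 0.4110 + 0.5110 + 1.880 = 2.802 kg·m².
ω_f = L / I = 3.288 / 2.802 = 1.173 rad/s.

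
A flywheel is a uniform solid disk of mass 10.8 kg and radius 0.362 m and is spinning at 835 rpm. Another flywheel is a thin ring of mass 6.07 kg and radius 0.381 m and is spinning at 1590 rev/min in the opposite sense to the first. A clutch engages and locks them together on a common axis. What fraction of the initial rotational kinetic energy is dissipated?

fraction ≈ 0.848

No external torque acts about the common axis, so total angular momentum is conserved.
Moments of inertia: I_A = ½(10.8)(0.362)² = 0.7076 kg·m²; I_B = (6.07)(0.381)² = 0.8811 kg·m².
Taking A's sense as positive: L = (0.7076)(835) − (0.8811)(1590) = -810.1 kg·m²·rpm.
Combined I = 0.7076 + 0.8811 = 1.589 kg·m².
ω_f = L / I = -810.1 / 1.589 = -509.9 rpm.
KE_i = ½ΣIω² = 14920 J; KE_f = ½(1.589)(53.40)² = 2265 J.
Fraction dissipated = (KE_i − KE_f)/KE_i = 0.8482.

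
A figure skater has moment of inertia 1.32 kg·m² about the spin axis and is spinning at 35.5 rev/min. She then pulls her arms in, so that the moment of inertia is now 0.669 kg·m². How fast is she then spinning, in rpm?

ω₂ ≈ 70.0 rpm

Angular momentum about the spin axis is conserved since the torque about it is zero.
ω₂ = I₁ω₁ / I₂ = (1.320)(35.5 rpm) / (0.6690) = 70.04 rpm.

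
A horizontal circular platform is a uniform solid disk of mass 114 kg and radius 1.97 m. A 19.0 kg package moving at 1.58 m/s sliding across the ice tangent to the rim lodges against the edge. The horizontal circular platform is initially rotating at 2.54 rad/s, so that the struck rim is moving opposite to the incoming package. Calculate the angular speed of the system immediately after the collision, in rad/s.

|ω_f| ≈ 1.70 rad/s

The axle reaction passes through the central axle and exerts no torque about it; angular momentum about the central axle is conserved through the impact.
I_p = ½(114)(1.97)² = 221.2 kg·m². Taking the sense of the package's angular momentum as positive, L_{package} = m v R = (19.0)(1.58)(1.97) = 59.14 kg·m²/s.
L_i = −I_p ω_p + m v R = −(221.2)(2.54) + 59.14 = -502.7 kg·m²/s.
After sticking, I_f = I_p + m R² = 221.2 + (19.0)(1.97)² = 294.9 kg·m².
ω_f = L_i / I_f = -502.7 / 294.9 = -1.704 rad/s.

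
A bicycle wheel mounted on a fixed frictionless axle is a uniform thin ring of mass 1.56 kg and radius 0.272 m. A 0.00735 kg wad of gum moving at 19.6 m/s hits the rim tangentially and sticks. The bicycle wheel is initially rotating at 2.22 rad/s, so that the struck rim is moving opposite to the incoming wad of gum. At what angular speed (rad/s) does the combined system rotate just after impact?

About the axle the impulsive forces during the collision are internal, so angular momentum about that axis is conserved.
I_p = (1.56)(0.272)² = 0.1154 kg·m². Taking the sense of the wad of gum's angular momentum as positive, L_{wad} = m v R = (0.00735)(19.6)(0.272) = 0.03918 kg·m²/s.
L_i = −I_p ω_p + m v R = −(0.1154)(2.22) + 0.03918 = -0.2170 kg·m²/s.
After sticking, I_f = I_p + m R² = 0.1154 + (0.00735)(0.272)² = 0.1160 kg·m².
ω_f = L_i / I_f = -0.2170 / 0.1160 = -1.872 rad/s.

|ω_f| ≈ 1.87 rad/s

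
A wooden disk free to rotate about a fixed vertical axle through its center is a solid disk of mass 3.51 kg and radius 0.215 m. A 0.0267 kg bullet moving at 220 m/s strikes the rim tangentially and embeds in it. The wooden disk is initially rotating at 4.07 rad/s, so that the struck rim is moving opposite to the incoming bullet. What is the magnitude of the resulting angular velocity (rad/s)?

The axle reaction passes through the axle and exerts no torque about it; angular momentum about the axle is conserved through the impact.
I_p = ½(3.51)(0.215)² = 0.08112 kg·m². Taking the sense of the bullet's angular momentum as positive, L_{bullet} = m v R = (0.0267)(220)(0.215) = 1.263 kg·m²/s.
L_i = −I_p ω_p + m v R = −(0.08112)(4.07) + 1.263 = 0.9327 kg·m²/s.
After sticking, I_f = I_p + m R² = 0.08112 + (0.0267)(0.215)² = 0.08236 kg·m².
ω_f = L_i / I_f = 0.9327 / 0.08236 = 11.33 rad/s.

|ω_f| ≈ 11.3 rad/s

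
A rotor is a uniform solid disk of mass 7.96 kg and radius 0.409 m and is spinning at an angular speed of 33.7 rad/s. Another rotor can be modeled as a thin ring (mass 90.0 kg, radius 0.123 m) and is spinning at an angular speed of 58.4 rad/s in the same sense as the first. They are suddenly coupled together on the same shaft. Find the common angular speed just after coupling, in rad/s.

No external torque acts about the common axis, so total angular momentum is conserved.
Moments of inertia: I_A = ½(7.96)(0.409)² = 0.6658 kg·m²; I_B = (90.0)(0.123)² = 1.362 kg·m².
Taking A's sense as positive: L = (0.6658)(33.7) + (1.362)(58.4) = 102.0 kg·m²·rad/s.
Combined I = 0.6658 + 1.362 = 2.027 kg·m².
ω_f = L / I = 102.0 / 2.027 = 50.29 rad/s.

|ω_f| ≈ 50.3 rad/s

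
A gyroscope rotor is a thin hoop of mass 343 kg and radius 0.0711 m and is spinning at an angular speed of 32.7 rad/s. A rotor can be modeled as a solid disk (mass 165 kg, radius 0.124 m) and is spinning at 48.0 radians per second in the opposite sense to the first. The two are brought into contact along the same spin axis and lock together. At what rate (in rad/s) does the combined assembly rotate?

|ω_f| ≈ 1.40 rad/s

No external torque acts about the common axis, so total angular momentum is conserved.
Moments of inertia: I_A = (343)(0.0711)² = 1.734 kg·m²; I_B = ½(165)(0.124)² = 1.269 kg·m².
Taking A's sense as positive: L = (1.734)(32.7) − (1.269)(48.0) = -4.189 kg·m²·rad/s.
Combined I = 1.734 + 1.269 = 3.002 kg·m².
ω_f = L / I = -4.189 / 3.002 = -1.395 rad/s.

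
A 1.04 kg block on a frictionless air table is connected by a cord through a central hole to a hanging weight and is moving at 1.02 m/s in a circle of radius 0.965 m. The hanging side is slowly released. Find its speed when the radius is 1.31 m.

Central (radial) force ⇒ zero torque about the center ⇒ m v r is constant.
v₂ = v₁ r₁ / r₂ = (1.02)(0.965) / (1.31) = 0.7514 m/s.

v₂ ≈ 0.751 m/s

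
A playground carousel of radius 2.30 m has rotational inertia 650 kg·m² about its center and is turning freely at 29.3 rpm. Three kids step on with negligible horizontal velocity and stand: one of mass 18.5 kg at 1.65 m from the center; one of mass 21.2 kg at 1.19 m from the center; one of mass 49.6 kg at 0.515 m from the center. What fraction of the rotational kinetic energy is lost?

fraction ≈ 0.126

No external torque acts about the center; L_before = L_after.
Added inertia Σmr² = (18.5)(1.65)² + (21.2)(1.19)² + (49.6)(0.515)² = 93.54 kg·m²; I_f = 650.0 + 93.54 = 743.5 kg·m².
ω_f = I_p ω_i / I_f = (650.0)(29.3) / 743.5 = 25.61 rpm.
KE_i = ½(650.0)(3.068 rad/s)² = 3060 J; KE_f = ½(743.5)(2.682)² = 2675 J.
Fraction lost = 0.1258.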